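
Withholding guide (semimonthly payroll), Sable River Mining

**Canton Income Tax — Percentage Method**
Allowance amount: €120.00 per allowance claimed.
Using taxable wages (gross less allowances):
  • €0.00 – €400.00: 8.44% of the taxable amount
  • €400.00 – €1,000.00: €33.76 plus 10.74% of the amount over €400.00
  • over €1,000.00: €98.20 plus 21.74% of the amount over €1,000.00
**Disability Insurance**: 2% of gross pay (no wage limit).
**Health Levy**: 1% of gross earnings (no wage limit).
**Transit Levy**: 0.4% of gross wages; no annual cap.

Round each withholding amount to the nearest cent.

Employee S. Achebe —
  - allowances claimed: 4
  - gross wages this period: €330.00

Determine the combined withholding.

€11.22

Canton Income Tax: taxable = €330.00 − 4×€120.00 = €-150.00
  Taxable ≤ 0 → €0.00
Disability Insurance: 2% × €330.00 = €6.60
Health Levy: 1% × €330.00 = €3.30
Transit Levy: 0.4% × €330.00 = €1.32
Total: €0.00 + €6.60 + €3.30 + €1.32 = €11.22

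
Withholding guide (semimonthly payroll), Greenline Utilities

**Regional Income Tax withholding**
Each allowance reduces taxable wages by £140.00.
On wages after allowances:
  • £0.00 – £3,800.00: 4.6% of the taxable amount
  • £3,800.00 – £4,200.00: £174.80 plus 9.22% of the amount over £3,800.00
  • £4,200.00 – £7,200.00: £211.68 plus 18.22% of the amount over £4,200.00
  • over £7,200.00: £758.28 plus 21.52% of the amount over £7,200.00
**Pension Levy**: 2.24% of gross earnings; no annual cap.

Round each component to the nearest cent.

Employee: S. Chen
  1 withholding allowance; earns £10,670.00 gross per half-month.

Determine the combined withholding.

Regional Income Tax: taxable = £10,670.00 − 1×£140.00 = £10,530.00
  £758.28 + 21.52% × (£10,530.00 − £7,200.00) = £758.28 + 21.52% × £3,330.00 = £1,474.90
Pension Levy: 2.24% × £10,670.00 = £239.01
Total: £1,474.90 + £239.01 = £1,713.91

£1,713.91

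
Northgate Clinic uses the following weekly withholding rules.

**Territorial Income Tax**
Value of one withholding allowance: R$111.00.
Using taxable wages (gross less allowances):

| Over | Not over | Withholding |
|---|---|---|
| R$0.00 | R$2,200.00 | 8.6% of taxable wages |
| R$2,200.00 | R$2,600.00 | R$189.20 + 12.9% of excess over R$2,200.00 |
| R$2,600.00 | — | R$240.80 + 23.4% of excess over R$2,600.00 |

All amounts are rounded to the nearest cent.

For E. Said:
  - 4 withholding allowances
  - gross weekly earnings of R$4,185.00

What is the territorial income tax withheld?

R$507.79

Territorial Income Tax: taxable = R$4,185.00 − 4×R$111.00 = R$3,741.00
  R$240.80 + 23.4% × (R$3,741.00 − R$2,600.00) = R$240.80 + 23.4% × R$1,141.00 = R$507.79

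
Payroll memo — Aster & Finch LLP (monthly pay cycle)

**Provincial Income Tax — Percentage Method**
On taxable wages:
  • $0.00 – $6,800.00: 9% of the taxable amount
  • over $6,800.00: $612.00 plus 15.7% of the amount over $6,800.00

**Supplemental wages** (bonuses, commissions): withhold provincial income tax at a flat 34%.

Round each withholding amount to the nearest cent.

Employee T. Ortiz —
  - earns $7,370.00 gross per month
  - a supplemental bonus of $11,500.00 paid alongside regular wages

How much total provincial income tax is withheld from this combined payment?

Provincial Income Tax: taxable = $7,370.00
  $612.00 + 15.7% × ($7,370.00 − $6,800.00) = $612.00 + 15.7% × $570.00 = $701.49
Supplemental (34% flat on bonus): 34% × $11,500.00 = $3,910.00
Total provincial income tax: $701.49 + $3,910.00 = $4,611.49

$4,611.49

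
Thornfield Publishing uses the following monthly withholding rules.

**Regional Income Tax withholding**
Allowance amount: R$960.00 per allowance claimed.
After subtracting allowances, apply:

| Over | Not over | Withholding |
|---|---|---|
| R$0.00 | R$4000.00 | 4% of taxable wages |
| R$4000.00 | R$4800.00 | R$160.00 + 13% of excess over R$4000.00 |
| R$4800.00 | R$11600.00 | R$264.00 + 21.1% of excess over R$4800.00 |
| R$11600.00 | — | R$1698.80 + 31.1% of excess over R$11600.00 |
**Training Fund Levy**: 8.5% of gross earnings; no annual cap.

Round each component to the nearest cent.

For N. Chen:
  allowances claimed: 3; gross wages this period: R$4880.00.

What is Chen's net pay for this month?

R$4385.20

Regional Income Tax: taxable = R$4880.00 − 3×R$960.00 = R$2000.00
  4% × R$2000.00 = R$80.00
Training Fund Levy: 8.5% × R$4880.00 = R$414.80
Total withheld: R$80.00 + R$414.80 = R$494.80
Net pay: R$4880.00 − R$494.80 = R$4385.20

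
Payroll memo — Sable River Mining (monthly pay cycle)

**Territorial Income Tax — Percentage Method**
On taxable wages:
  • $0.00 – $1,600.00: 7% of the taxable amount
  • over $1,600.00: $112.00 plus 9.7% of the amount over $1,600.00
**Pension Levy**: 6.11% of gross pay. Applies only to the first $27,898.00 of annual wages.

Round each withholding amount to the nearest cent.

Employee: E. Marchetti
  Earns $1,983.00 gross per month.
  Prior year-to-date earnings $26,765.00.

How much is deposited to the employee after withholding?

$1,764.62

Territorial Income Tax: taxable = $1,983.00
  $112.00 + 9.7% × ($1,983.00 − $1,600.00) = $112.00 + 9.7% × $383.00 = $149.15
Pension Levy: cap $27,898.00 − YTD $26,765.00 = $1,133.00 subject; 6.11% × $1,133.00 = $69.23
Total withheld: $149.15 + $69.23 = $218.38
Net pay: $1,983.00 − $218.38 = $1,764.62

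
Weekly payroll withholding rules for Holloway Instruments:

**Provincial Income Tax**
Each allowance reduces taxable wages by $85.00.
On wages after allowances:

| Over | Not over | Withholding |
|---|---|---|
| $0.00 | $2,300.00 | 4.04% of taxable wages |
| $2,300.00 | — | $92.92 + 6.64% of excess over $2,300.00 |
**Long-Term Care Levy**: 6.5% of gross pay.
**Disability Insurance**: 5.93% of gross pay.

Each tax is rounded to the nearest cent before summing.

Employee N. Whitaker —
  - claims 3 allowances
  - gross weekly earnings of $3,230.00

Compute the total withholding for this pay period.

$539.23

Provincial Income Tax: taxable = $3,230.00 − 3×$85.00 = $2,975.00
  $92.92 + 6.64% × ($2,975.00 − $2,300.00) = $92.92 + 6.64% × $675.00 = $137.74
Long-Term Care Levy: 6.5% × $3,230.00 = $209.95
Disability Insurance: 5.93% × $3,230.00 = $191.54
Total: $137.74 + $209.95 + $191.54 = $539.23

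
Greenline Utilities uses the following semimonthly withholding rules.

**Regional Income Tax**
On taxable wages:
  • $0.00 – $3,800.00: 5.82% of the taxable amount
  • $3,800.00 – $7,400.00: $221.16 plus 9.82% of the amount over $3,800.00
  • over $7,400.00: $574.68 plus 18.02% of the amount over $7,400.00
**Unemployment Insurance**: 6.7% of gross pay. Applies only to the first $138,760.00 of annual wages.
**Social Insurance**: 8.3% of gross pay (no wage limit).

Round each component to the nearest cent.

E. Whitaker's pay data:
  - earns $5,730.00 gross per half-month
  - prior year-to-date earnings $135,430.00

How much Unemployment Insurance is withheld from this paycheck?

$223.11

Unemployment Insurance: cap $138,760.00 − YTD $135,430.00 = $3,330.00 subject; 6.7% × $3,330.00 = $223.11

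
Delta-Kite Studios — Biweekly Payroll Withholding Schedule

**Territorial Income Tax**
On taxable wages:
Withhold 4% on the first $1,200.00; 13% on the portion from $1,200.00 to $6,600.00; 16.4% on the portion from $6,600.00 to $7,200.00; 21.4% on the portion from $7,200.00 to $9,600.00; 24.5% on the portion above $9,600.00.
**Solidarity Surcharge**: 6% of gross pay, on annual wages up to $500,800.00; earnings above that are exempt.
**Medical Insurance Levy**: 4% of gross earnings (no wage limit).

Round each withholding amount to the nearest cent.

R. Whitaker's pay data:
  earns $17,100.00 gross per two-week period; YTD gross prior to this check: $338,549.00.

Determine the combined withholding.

Territorial Income Tax: taxable = $17,100.00
  $1,362.00 + 24.5% × ($17,100.00 − $9,600.00) = $1,362.00 + 24.5% × $7,500.00 = $3,199.50
Solidarity Surcharge: 6% × $17,100.00 = $1,026.00
Medical Insurance Levy: 4% × $17,100.00 = $684.00
Total: $3,199.50 + $1,026.00 + $684.00 = $4,909.50

$4,909.50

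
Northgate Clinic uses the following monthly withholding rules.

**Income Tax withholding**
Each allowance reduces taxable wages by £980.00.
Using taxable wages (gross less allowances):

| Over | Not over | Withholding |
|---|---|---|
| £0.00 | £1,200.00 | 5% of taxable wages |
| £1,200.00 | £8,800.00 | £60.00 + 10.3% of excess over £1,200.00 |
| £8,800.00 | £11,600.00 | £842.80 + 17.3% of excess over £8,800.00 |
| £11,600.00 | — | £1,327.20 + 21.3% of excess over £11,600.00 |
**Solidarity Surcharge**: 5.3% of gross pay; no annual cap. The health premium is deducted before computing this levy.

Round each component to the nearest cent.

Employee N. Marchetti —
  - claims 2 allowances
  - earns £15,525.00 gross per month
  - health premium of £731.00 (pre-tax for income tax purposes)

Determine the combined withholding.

Income Tax: taxable = £15,525.00 − £731.00 − 2×£980.00 = £12,834.00
  £1,327.20 + 21.3% × (£12,834.00 − £11,600.00) = £1,327.20 + 21.3% × £1,234.00 = £1,590.04
Solidarity Surcharge: 5.3% × £14,794.00 = £784.08
Total: £1,590.04 + £784.08 = £2,374.12

£2,374.12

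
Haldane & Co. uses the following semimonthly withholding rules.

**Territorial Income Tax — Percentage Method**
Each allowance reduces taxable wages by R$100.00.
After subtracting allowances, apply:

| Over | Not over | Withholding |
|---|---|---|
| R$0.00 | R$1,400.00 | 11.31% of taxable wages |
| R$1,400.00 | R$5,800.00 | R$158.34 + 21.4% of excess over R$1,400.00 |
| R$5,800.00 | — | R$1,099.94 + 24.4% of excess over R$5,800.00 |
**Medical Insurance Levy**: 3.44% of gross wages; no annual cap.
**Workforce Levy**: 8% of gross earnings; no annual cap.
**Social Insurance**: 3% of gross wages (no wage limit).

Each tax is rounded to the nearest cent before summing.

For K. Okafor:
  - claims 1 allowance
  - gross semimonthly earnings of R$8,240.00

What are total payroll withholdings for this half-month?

R$2,860.76

Territorial Income Tax: taxable = R$8,240.00 − 1×R$100.00 = R$8,140.00
  R$1,099.94 + 24.4% × (R$8,140.00 − R$5,800.00) = R$1,099.94 + 24.4% × R$2,340.00 = R$1,670.90
Medical Insurance Levy: 3.44% × R$8,240.00 = R$283.46
Workforce Levy: 8% × R$8,240.00 = R$659.20
Social Insurance: 3% × R$8,240.00 = R$247.20
Total: R$1,670.90 + R$283.46 + R$659.20 + R$247.20 = R$2,860.76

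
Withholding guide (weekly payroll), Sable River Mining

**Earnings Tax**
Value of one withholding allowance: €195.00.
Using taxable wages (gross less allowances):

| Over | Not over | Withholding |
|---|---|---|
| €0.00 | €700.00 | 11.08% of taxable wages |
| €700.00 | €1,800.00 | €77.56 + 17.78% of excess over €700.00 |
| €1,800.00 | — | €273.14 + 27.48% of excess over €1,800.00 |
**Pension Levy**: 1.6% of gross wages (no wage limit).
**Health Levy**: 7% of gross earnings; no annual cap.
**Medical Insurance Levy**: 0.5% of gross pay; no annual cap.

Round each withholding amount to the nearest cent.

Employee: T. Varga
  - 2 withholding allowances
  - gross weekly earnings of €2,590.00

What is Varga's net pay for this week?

Earnings Tax: taxable = €2,590.00 − 2×€195.00 = €2,200.00
  €273.14 + 27.48% × (€2,200.00 − €1,800.00) = €273.14 + 27.48% × €400.00 = €383.06
Pension Levy: 1.6% × €2,590.00 = €41.44
Health Levy: 7% × €2,590.00 = €181.30
Medical Insurance Levy: 0.5% × €2,590.00 = €12.95
Total withheld: €383.06 + €41.44 + €181.30 + €12.95 = €618.75
Net pay: €2,590.00 − €618.75 = €1,971.25

€1,971.25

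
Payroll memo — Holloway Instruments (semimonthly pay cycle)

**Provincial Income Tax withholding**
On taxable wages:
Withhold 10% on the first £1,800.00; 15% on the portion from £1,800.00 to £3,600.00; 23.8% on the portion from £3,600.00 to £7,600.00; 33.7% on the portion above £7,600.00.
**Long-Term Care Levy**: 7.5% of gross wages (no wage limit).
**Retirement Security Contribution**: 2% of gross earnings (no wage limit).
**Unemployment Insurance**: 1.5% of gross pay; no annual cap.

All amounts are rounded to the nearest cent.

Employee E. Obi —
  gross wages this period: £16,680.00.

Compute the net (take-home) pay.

Provincial Income Tax: taxable = £16,680.00
  £1,402.00 + 33.7% × (£16,680.00 − £7,600.00) = £1,402.00 + 33.7% × £9,080.00 = £4,461.96
Long-Term Care Levy: 7.5% × £16,680.00 = £1,251.00
Retirement Security Contribution: 2% × £16,680.00 = £333.60
Unemployment Insurance: 1.5% × £16,680.00 = £250.20
Total withheld: £4,461.96 + £1,251.00 + £333.60 + £250.20 = £6,296.76
Net pay: £16,680.00 − £6,296.76 = £10,383.24

£10,383.24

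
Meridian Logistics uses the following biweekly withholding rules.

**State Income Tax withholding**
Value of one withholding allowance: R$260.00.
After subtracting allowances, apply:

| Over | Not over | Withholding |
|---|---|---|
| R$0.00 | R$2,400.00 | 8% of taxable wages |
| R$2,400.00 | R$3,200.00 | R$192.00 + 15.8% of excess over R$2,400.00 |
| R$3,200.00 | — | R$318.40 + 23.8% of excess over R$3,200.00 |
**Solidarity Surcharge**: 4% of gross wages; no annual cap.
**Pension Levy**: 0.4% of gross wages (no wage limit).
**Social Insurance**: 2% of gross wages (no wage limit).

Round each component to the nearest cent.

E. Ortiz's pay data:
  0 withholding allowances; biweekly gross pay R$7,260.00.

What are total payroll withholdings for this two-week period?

R$1,749.32

State Income Tax: taxable = R$7,260.00
  R$318.40 + 23.8% × (R$7,260.00 − R$3,200.00) = R$318.40 + 23.8% × R$4,060.00 = R$1,284.68
Solidarity Surcharge: 4% × R$7,260.00 = R$290.40
Pension Levy: 0.4% × R$7,260.00 = R$29.04
Social Insurance: 2% × R$7,260.00 = R$145.20
Total: R$1,284.68 + R$290.40 + R$29.04 + R$145.20 = R$1,749.32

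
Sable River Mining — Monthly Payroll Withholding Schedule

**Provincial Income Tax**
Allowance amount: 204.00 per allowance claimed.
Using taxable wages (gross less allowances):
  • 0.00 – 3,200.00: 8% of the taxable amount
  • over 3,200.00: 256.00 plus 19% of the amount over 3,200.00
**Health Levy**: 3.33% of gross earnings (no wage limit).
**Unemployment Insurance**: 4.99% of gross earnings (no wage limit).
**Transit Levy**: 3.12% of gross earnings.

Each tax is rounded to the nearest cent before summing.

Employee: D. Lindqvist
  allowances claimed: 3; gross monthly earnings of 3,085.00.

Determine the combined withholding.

550.76

Provincial Income Tax: taxable = 3,085.00 − 3×204.00 = 2,473.00
  8% × 2,473.00 = 197.84
Health Levy: 3.33% × 3,085.00 = 102.73
Unemployment Insurance: 4.99% × 3,085.00 = 153.94
Transit Levy: 3.12% × 3,085.00 = 96.25
Total: 197.84 + 102.73 + 153.94 + 96.25 = 550.76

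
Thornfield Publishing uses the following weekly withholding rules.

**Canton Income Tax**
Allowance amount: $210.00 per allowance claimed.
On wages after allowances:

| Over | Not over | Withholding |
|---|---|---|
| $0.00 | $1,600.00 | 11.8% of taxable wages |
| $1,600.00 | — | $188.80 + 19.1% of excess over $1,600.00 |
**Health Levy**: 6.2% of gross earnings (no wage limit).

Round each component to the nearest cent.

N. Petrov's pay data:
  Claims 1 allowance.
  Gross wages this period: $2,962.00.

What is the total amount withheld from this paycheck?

Canton Income Tax: taxable = $2,962.00 − 1×$210.00 = $2,752.00
  $188.80 + 19.1% × ($2,752.00 − $1,600.00) = $188.80 + 19.1% × $1,152.00 = $408.83
Health Levy: 6.2% × $2,962.00 = $183.64
Total: $408.83 + $183.64 = $592.47

$592.47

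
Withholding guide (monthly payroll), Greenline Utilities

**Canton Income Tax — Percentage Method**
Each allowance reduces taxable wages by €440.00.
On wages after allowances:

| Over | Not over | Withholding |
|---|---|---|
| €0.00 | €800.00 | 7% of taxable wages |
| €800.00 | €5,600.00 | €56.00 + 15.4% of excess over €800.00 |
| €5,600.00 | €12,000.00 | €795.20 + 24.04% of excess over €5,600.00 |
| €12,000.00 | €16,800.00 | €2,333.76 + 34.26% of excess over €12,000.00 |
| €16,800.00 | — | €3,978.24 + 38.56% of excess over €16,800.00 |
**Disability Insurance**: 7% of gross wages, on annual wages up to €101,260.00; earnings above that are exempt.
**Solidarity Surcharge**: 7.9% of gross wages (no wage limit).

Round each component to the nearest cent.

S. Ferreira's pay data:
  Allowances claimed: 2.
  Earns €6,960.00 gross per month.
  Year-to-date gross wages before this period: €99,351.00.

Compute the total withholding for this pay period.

€1,594.06

Canton Income Tax: taxable = €6,960.00 − 2×€440.00 = €6,080.00
  €795.20 + 24.04% × (€6,080.00 − €5,600.00) = €795.20 + 24.04% × €480.00 = €910.59
Disability Insurance: cap €101,260.00 − YTD €99,351.00 = €1,909.00 subject; 7% × €1,909.00 = €133.63
Solidarity Surcharge: 7.9% × €6,960.00 = €549.84
Total: €910.59 + €133.63 + €549.84 = €1,594.06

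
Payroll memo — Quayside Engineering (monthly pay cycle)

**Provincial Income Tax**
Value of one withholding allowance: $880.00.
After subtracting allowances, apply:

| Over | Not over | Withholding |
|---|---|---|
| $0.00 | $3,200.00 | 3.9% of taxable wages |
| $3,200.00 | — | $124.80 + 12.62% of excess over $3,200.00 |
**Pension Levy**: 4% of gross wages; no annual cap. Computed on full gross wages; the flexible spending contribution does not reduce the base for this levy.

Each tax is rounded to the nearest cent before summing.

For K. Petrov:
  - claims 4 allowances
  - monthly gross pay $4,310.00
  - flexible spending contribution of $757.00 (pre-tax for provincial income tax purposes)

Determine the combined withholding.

$173.69

Provincial Income Tax: taxable = $4,310.00 − $757.00 − 4×$880.00 = $33.00
  3.9% × $33.00 = $1.29
Pension Levy: 4% × $4,310.00 = $172.40
Total: $1.29 + $172.40 = $173.69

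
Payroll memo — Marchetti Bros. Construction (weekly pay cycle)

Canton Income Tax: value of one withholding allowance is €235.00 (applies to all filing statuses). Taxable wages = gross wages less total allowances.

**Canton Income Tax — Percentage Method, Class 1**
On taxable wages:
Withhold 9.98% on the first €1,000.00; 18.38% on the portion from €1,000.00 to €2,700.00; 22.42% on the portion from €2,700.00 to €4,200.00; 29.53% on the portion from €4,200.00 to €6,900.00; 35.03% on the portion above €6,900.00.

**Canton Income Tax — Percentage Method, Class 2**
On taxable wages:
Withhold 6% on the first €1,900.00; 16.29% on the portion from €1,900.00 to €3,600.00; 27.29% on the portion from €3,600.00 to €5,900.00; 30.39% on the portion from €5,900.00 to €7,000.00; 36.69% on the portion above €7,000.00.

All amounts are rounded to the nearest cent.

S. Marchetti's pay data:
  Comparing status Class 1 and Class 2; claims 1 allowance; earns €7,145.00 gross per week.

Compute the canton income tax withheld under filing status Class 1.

€1,549.37

Canton Income Tax (Class 1): taxable = €7,145.00 − 1×€235.00 = €6,910.00
  €1,545.87 + 35.03% × (€6,910.00 − €6,900.00) = €1,545.87 + 35.03% × €10.00 = €1,549.37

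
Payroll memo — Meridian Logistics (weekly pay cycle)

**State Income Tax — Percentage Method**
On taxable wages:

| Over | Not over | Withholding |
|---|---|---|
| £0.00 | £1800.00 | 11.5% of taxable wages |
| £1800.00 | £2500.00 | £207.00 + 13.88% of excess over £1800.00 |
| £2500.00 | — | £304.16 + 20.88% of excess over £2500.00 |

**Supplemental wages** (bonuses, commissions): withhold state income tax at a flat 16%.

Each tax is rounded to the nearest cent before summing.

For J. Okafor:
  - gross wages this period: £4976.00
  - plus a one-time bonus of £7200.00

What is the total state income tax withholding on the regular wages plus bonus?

£1973.15

State Income Tax: taxable = £4976.00
  £304.16 + 20.88% × (£4976.00 − £2500.00) = £304.16 + 20.88% × £2476.00 = £821.15
Supplemental (16% flat on bonus): 16% × £7200.00 = £1152.00
Total state income tax: £821.15 + £1152.00 = £1973.15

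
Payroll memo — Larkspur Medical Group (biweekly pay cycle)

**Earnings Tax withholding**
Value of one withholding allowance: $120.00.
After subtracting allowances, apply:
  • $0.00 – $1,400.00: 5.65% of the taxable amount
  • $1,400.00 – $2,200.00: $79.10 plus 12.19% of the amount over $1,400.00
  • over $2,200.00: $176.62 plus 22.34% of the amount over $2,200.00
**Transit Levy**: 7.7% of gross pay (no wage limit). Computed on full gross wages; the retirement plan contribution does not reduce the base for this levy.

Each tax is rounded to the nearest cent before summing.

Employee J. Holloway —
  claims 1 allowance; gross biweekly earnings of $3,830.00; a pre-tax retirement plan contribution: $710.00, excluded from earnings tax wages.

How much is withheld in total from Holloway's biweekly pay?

$650.25

Earnings Tax: taxable = $3,830.00 − $710.00 − 1×$120.00 = $3,000.00
  $176.62 + 22.34% × ($3,000.00 − $2,200.00) = $176.62 + 22.34% × $800.00 = $355.34
Transit Levy: 7.7% × $3,830.00 = $294.91
Total: $355.34 + $294.91 = $650.25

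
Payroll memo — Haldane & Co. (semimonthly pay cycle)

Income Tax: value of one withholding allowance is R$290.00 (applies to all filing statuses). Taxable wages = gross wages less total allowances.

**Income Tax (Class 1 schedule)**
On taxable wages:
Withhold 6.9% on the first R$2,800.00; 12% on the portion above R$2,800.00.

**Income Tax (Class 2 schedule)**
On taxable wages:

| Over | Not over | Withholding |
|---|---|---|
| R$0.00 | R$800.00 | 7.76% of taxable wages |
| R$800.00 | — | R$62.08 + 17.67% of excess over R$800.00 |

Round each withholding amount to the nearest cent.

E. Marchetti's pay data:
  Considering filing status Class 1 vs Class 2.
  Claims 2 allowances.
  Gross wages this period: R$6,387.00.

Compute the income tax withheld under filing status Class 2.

R$946.82

Income Tax (Class 2): taxable = R$6,387.00 − 2×R$290.00 = R$5,807.00
  R$62.08 + 17.67% × (R$5,807.00 − R$800.00) = R$62.08 + 17.67% × R$5,007.00 = R$946.82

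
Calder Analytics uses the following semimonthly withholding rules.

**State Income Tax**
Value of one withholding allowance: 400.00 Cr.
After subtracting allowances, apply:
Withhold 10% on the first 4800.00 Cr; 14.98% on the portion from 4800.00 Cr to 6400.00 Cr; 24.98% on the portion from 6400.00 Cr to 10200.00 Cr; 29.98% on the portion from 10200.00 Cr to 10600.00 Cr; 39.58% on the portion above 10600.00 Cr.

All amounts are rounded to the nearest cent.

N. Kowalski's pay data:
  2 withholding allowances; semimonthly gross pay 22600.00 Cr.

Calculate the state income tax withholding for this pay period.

6221.80 Cr

State Income Tax: taxable = 22600.00 Cr − 2×400.00 Cr = 21800.00 Cr
  1788.84 Cr + 39.58% × (21800.00 Cr − 10600.00 Cr) = 1788.84 Cr + 39.58% × 11200.00 Cr = 6221.80 Cr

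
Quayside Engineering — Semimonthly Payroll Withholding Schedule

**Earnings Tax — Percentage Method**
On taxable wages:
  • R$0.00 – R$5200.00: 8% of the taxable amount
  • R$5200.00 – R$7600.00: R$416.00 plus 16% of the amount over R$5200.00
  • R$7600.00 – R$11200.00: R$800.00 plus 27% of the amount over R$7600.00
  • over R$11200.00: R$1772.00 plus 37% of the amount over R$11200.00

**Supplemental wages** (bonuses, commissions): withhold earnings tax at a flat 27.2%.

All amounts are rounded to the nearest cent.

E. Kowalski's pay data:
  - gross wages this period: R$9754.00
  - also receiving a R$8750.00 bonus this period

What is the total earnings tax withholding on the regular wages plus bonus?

R$3761.58

Earnings Tax: taxable = R$9754.00
  R$800.00 + 27% × (R$9754.00 − R$7600.00) = R$800.00 + 27% × R$2154.00 = R$1381.58
Supplemental (27.2% flat on bonus): 27.2% × R$8750.00 = R$2380.00
Total earnings tax: R$1381.58 + R$2380.00 = R$3761.58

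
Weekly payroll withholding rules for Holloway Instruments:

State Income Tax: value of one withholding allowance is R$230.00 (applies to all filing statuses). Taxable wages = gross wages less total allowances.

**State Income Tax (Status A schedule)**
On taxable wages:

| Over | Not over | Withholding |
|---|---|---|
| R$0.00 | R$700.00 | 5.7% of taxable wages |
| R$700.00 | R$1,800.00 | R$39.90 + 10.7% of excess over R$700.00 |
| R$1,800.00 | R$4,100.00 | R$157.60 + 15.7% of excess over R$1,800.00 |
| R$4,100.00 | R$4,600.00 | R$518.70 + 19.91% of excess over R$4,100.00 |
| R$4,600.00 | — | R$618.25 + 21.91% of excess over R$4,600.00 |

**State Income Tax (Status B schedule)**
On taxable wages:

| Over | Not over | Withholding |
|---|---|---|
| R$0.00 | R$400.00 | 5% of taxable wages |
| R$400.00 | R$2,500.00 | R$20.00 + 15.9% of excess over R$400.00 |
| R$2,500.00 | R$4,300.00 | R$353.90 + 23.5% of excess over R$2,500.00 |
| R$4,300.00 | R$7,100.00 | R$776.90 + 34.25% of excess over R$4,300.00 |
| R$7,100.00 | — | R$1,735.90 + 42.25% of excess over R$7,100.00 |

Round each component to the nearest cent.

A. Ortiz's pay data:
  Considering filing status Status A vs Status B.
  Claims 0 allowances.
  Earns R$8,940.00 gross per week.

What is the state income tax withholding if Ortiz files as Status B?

State Income Tax (Status B): taxable = R$8,940.00
  R$1,735.90 + 42.25% × (R$8,940.00 − R$7,100.00) = R$1,735.90 + 42.25% × R$1,840.00 = R$2,513.30

R$2,513.30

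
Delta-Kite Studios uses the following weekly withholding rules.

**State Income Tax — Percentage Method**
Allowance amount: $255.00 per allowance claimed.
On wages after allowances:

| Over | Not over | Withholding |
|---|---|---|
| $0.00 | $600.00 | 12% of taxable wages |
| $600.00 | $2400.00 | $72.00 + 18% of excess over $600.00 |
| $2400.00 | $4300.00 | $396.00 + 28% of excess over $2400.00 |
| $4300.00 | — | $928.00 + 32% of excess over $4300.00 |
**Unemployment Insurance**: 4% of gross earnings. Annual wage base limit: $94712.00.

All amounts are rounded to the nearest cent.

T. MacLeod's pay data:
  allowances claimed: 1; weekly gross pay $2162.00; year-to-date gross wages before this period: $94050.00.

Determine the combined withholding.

State Income Tax: taxable = $2162.00 − 1×$255.00 = $1907.00
  $72.00 + 18% × ($1907.00 − $600.00) = $72.00 + 18% × $1307.00 = $307.26
Unemployment Insurance: cap $94712.00 − YTD $94050.00 = $662.00 subject; 4% × $662.00 = $26.48
Total: $307.26 + $26.48 = $333.74

$333.74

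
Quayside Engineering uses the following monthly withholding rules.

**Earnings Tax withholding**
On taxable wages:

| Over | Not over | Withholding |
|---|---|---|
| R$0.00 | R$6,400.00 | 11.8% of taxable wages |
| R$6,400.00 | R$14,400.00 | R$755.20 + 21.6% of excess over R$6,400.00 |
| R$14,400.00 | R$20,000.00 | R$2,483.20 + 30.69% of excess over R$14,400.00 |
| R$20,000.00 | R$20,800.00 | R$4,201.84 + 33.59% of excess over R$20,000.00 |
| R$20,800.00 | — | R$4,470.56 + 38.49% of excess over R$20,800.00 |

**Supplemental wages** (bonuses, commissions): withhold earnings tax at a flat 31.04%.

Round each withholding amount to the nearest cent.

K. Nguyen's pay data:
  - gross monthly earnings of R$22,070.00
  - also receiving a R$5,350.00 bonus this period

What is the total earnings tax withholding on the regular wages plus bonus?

R$6,620.02

Earnings Tax: taxable = R$22,070.00
  R$4,470.56 + 38.49% × (R$22,070.00 − R$20,800.00) = R$4,470.56 + 38.49% × R$1,270.00 = R$4,959.38
Supplemental (31.04% flat on bonus): 31.04% × R$5,350.00 = R$1,660.64
Total earnings tax: R$4,959.38 + R$1,660.64 = R$6,620.02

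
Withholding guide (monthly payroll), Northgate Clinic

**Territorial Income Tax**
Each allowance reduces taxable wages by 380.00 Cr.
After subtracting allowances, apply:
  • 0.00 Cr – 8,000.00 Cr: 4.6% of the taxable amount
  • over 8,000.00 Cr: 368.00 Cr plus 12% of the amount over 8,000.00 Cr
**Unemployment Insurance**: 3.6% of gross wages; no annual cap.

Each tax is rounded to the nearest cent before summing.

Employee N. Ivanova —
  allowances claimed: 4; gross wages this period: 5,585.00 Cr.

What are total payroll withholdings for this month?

388.05 Cr

Territorial Income Tax: taxable = 5,585.00 Cr − 4×380.00 Cr = 4,065.00 Cr
  4.6% × 4,065.00 Cr = 186.99 Cr
Unemployment Insurance: 3.6% × 5,585.00 Cr = 201.06 Cr
Total: 186.99 Cr + 201.06 Cr = 388.05 Cr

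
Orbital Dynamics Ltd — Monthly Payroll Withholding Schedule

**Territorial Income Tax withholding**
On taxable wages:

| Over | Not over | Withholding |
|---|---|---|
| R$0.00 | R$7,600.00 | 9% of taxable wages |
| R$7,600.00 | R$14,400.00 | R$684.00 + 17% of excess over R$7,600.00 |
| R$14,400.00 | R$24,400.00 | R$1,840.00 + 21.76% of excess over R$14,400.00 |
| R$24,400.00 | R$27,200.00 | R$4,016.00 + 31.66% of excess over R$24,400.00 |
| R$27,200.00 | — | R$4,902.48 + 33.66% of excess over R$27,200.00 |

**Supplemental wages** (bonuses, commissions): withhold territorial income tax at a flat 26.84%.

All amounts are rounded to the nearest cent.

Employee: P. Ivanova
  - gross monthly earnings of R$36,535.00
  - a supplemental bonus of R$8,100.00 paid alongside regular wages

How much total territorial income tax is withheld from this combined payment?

R$10,218.68

Territorial Income Tax: taxable = R$36,535.00
  R$4,902.48 + 33.66% × (R$36,535.00 − R$27,200.00) = R$4,902.48 + 33.66% × R$9,335.00 = R$8,044.64
Supplemental (26.84% flat on bonus): 26.84% × R$8,100.00 = R$2,174.04
Total territorial income tax: R$8,044.64 + R$2,174.04 = R$10,218.68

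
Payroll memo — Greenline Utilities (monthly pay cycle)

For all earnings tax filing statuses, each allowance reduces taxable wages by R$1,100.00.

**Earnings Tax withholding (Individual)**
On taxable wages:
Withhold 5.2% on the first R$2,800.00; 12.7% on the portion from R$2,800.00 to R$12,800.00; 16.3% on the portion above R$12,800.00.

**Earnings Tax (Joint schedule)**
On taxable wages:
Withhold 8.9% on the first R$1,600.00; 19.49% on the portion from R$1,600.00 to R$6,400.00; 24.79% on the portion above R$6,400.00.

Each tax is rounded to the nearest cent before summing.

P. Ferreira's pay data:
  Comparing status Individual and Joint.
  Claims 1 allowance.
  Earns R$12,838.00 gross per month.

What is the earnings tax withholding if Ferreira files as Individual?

R$1,280.73

Earnings Tax (Individual): taxable = R$12,838.00 − 1×R$1,100.00 = R$11,738.00
  R$145.60 + 12.7% × (R$11,738.00 − R$2,800.00) = R$145.60 + 12.7% × R$8,938.00 = R$1,280.73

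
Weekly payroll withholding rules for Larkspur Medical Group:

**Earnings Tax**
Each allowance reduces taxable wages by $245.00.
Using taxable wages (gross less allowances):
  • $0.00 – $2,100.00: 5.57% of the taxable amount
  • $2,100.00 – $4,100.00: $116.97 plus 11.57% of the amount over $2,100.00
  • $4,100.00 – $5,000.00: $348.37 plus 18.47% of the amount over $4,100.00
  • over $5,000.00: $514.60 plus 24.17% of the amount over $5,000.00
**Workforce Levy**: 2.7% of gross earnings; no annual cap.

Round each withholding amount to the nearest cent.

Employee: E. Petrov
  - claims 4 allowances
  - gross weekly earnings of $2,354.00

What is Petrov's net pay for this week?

Earnings Tax: taxable = $2,354.00 − 4×$245.00 = $1,374.00
  5.57% × $1,374.00 = $76.53
Workforce Levy: 2.7% × $2,354.00 = $63.56
Total withheld: $76.53 + $63.56 = $140.09
Net pay: $2,354.00 − $140.09 = $2,213.91

$2,213.91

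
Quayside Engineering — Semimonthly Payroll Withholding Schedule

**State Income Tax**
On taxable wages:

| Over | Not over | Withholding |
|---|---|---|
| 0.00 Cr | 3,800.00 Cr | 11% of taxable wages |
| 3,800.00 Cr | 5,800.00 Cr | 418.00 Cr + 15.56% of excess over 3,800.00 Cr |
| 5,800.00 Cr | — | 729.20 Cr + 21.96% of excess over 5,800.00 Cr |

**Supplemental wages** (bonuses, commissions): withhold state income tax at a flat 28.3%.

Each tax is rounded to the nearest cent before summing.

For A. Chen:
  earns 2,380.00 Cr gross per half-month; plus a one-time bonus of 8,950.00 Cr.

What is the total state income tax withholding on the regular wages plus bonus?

State Income Tax: taxable = 2,380.00 Cr
  11% × 2,380.00 Cr = 261.80 Cr
Supplemental (28.3% flat on bonus): 28.3% × 8,950.00 Cr = 2,532.85 Cr
Total state income tax: 261.80 Cr + 2,532.85 Cr = 2,794.65 Cr

2,794.65 Cr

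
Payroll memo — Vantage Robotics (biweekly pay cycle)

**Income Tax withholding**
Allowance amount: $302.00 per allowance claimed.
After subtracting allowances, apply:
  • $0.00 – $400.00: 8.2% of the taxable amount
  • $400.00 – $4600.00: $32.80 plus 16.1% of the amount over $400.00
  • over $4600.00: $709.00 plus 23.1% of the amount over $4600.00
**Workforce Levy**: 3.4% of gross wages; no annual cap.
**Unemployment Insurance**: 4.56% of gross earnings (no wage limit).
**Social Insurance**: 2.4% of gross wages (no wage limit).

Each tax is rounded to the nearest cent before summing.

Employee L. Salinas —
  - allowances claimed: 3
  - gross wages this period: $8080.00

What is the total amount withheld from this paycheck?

$2140.68

Income Tax: taxable = $8080.00 − 3×$302.00 = $7174.00
  $709.00 + 23.1% × ($7174.00 − $4600.00) = $709.00 + 23.1% × $2574.00 = $1303.59
Workforce Levy: 3.4% × $8080.00 = $274.72
Unemployment Insurance: 4.56% × $8080.00 = $368.45
Social Insurance: 2.4% × $8080.00 = $193.92
Total: $1303.59 + $274.72 + $368.45 + $193.92 = $2140.68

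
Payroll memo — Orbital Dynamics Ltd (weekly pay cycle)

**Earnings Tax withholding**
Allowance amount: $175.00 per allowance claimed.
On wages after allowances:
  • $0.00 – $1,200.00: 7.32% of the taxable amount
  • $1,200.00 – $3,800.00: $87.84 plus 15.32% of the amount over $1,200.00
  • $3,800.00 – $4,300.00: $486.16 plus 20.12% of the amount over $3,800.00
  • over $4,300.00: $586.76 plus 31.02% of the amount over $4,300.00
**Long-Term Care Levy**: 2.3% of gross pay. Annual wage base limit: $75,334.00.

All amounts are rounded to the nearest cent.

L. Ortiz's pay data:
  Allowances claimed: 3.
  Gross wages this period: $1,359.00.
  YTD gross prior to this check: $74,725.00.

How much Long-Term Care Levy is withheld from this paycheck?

$14.01

Long-Term Care Levy: cap $75,334.00 − YTD $74,725.00 = $609.00 subject; 2.3% × $609.00 = $14.01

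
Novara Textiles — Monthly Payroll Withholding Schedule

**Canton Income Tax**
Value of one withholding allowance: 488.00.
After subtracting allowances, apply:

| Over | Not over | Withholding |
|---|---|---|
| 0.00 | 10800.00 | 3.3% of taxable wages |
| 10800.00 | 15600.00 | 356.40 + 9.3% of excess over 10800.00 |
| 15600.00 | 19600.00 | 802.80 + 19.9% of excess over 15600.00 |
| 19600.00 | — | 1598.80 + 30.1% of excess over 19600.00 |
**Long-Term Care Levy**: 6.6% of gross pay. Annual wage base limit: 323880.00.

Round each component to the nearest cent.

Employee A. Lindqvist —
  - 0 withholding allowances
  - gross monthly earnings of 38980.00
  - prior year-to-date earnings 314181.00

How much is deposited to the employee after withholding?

Canton Income Tax: taxable = 38980.00
  1598.80 + 30.1% × (38980.00 − 19600.00) = 1598.80 + 30.1% × 19380.00 = 7432.18
Long-Term Care Levy: cap 323880.00 − YTD 314181.00 = 9699.00 subject; 6.6% × 9699.00 = 640.13
Total withheld: 7432.18 + 640.13 = 8072.31
Net pay: 38980.00 − 8072.31 = 30907.69

30907.69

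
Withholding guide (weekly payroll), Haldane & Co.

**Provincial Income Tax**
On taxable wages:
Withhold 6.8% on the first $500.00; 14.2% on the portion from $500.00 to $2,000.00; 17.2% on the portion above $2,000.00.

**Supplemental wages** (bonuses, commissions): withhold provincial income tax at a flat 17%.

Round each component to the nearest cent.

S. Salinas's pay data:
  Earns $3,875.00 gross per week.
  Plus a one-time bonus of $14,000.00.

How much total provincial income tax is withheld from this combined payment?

$2,949.50

Provincial Income Tax: taxable = $3,875.00
  $247.00 + 17.2% × ($3,875.00 − $2,000.00) = $247.00 + 17.2% × $1,875.00 = $569.50
Supplemental (17% flat on bonus): 17% × $14,000.00 = $2,380.00
Total provincial income tax: $569.50 + $2,380.00 = $2,949.50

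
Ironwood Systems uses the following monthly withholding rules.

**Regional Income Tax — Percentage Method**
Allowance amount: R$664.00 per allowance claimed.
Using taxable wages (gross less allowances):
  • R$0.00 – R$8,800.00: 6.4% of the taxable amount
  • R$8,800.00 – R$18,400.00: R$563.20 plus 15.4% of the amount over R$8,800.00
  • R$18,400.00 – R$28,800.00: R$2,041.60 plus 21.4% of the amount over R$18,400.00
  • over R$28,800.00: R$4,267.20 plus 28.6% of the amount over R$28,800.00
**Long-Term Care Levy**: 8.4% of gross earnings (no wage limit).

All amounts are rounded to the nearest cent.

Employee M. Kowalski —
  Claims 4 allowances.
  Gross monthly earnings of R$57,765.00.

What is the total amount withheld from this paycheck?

Regional Income Tax: taxable = R$57,765.00 − 4×R$664.00 = R$55,109.00
  R$4,267.20 + 28.6% × (R$55,109.00 − R$28,800.00) = R$4,267.20 + 28.6% × R$26,309.00 = R$11,791.57
Long-Term Care Levy: 8.4% × R$57,765.00 = R$4,852.26
Total: R$11,791.57 + R$4,852.26 = R$16,643.83

R$16,643.83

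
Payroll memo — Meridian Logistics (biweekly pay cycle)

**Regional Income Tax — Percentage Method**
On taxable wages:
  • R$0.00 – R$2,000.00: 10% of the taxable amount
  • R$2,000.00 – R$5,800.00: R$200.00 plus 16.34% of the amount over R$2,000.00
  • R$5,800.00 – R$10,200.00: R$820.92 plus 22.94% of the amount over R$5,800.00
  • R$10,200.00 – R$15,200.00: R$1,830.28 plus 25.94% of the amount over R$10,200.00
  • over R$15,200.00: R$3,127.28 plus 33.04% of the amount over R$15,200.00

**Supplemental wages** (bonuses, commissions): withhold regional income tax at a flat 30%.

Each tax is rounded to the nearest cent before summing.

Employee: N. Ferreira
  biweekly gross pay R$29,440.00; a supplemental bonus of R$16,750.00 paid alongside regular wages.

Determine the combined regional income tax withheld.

R$12,857.18

Regional Income Tax: taxable = R$29,440.00
  R$3,127.28 + 33.04% × (R$29,440.00 − R$15,200.00) = R$3,127.28 + 33.04% × R$14,240.00 = R$7,832.18
Supplemental (30% flat on bonus): 30% × R$16,750.00 = R$5,025.00
Total regional income tax: R$7,832.18 + R$5,025.00 = R$12,857.18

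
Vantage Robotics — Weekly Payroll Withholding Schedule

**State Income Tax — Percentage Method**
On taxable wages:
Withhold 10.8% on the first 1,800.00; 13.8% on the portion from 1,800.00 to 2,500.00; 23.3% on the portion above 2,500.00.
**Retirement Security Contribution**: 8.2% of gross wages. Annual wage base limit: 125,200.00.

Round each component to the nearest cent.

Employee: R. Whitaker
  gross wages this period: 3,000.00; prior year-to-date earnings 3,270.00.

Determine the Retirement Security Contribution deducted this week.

246.00

Retirement Security Contribution: 8.2% × 3,000.00 = 246.00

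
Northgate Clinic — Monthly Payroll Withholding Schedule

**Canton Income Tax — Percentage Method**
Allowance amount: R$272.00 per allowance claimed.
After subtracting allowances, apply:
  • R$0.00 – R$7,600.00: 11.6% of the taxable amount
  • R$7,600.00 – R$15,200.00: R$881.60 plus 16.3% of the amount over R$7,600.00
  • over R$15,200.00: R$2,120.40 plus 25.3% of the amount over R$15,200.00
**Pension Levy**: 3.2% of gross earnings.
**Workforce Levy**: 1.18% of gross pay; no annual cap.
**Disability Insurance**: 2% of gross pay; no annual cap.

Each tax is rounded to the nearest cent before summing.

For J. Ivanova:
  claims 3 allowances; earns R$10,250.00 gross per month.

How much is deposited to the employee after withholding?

R$8,415.51

Canton Income Tax: taxable = R$10,250.00 − 3×R$272.00 = R$9,434.00
  R$881.60 + 16.3% × (R$9,434.00 − R$7,600.00) = R$881.60 + 16.3% × R$1,834.00 = R$1,180.54
Pension Levy: 3.2% × R$10,250.00 = R$328.00
Workforce Levy: 1.18% × R$10,250.00 = R$120.95
Disability Insurance: 2% × R$10,250.00 = R$205.00
Total withheld: R$1,180.54 + R$328.00 + R$120.95 + R$205.00 = R$1,834.49
Net pay: R$10,250.00 − R$1,834.49 = R$8,415.51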